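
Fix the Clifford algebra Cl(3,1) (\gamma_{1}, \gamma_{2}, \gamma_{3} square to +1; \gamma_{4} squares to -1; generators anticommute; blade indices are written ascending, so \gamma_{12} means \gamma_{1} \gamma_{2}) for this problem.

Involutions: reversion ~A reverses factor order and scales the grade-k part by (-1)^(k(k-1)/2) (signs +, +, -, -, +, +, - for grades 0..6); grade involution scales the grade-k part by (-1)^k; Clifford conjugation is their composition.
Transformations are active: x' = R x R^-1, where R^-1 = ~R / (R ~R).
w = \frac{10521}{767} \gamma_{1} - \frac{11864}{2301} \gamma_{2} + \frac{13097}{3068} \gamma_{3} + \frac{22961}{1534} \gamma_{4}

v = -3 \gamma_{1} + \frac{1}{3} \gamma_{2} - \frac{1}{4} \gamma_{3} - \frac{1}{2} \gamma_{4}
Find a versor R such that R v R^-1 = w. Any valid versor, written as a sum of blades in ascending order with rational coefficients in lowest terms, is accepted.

Reasoning: v^2 = w^2 = \frac{1285}{144} since conjugation preserves the quadratic form; R = v + w = \frac{8220}{767} \gamma_{1} - \frac{3699}{767} \gamma_{2} + \frac{6165}{1534} \gamma_{3} + \frac{11097}{767} \gamma_{4} is then valid when invertible, keeping its own part and reversing (v - w)/2.
Answer: \frac{8220}{767} \gamma_{1} - \frac{3699}{767} \gamma_{2} + \frac{6165}{1534} \gamma_{3} + \frac{11097}{767} \gamma_{4}


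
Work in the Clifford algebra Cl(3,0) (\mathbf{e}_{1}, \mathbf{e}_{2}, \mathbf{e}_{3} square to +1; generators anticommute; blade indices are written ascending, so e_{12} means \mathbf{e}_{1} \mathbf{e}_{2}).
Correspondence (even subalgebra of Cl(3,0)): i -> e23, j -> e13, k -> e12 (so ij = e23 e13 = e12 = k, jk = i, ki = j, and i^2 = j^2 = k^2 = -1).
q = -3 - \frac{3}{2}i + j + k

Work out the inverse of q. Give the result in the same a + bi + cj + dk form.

In blades: q = -3 + e_{12} + e_{13} - \frac{3}{2} e_{23}.
With qbar = -3 - e_{12} - e_{13} + \frac{3}{2} e_{23} (scalar fixed, mapped units negated), q qbar = \frac{53}{4} (the sum of squared coefficients), so q^-1 = qbar / (\frac{53}{4}) = -\frac{12}{53} - \frac{4}{53} e_{12} - \frac{4}{53} e_{13} + \frac{6}{53} e_{23}; translating back:
Answer: -\frac{12}{53} + \frac{6}{53}i - \frac{4}{53}j - \frac{4}{53}k


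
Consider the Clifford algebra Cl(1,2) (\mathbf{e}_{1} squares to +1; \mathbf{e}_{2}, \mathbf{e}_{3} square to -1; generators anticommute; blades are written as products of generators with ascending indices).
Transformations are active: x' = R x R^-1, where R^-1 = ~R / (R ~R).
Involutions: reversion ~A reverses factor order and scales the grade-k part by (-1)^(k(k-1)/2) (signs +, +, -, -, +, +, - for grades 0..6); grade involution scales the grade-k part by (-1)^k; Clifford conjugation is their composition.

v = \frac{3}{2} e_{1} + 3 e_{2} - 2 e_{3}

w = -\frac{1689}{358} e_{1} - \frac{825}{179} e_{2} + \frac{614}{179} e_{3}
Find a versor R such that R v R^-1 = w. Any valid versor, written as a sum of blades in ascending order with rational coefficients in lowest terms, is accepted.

R = v + w = -\frac{576}{179} e_{1} - \frac{288}{179} e_{2} + \frac{256}{179} e_{3} works: the equal norms (-\frac{43}{4}) guarantee its sandwich swaps v into w.
Answer: -\frac{576}{179} e_{1} - \frac{288}{179} e_{2} + \frac{256}{179} e_{3}


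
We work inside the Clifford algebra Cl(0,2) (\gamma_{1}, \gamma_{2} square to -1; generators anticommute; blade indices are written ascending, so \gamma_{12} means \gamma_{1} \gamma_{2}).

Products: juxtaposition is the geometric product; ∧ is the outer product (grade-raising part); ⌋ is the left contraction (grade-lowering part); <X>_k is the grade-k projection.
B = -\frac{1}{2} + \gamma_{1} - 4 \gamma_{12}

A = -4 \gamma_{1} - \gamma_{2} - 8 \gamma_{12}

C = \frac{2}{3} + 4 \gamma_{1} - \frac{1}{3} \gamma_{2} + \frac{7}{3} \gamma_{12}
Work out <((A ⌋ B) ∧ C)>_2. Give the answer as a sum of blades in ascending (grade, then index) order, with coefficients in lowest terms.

step 1: -28 + 4 \gamma_{1} - 16 \gamma_{2}
step 2: -\frac{56}{3} - \frac{328}{3} \gamma_{1} - \frac{4}{3} \gamma_{2} - \frac{8}{3} \gamma_{12}
step 3: -\frac{8}{3} \gamma_{12}
Answer: -\frac{8}{3} \gamma_{12}


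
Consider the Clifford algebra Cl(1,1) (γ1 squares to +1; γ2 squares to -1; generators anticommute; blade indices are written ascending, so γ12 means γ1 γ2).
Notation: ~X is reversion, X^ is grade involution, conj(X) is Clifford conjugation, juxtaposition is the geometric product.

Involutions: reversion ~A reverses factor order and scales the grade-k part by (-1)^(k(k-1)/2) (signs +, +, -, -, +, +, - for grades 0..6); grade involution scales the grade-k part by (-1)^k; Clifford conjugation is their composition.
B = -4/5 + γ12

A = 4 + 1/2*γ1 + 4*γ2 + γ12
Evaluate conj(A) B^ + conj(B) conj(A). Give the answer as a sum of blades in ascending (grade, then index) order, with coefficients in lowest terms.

first term: -21/5 - 18/5*γ1 + 27/10*γ2 + 24/5*γ12
second term: -11/5 - 18/5*γ1 + 27/10*γ2 - 16/5*γ12
Answer: -32/5 - 36/5*γ1 + 27/5*γ2 + 8/5*γ12


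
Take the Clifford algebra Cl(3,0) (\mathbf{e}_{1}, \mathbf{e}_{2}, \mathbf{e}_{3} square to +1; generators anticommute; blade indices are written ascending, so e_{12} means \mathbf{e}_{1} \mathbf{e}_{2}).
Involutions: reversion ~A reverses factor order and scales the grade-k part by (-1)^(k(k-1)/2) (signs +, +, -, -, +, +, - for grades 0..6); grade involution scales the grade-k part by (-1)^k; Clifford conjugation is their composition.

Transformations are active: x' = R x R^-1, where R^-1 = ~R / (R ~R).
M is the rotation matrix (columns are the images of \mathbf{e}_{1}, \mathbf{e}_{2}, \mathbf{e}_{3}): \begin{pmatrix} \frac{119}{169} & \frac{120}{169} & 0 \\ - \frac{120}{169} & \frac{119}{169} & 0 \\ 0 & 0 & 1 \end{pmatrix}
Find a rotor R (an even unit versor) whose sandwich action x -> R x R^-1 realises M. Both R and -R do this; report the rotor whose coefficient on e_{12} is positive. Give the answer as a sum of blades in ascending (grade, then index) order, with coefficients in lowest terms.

Method: write R = a + b12*e_{12} + b13*e_{13} + b23*e_{23} with a^2 + b12^2 + b13^2 + b23^2 = 1 (so R^-1 = ~R). Expanding the columns R e_j ~R gives tr M = 4a^2 - 1 and, from the antisymmetric part, M21 - M12 = -4a*b12, M13 - M31 = 4a*b13, M32 - M23 = -4a*b23.
Here tr M = \frac{407}{169}, so a^2 = (1 + tr M)/4 = \frac{144}{169} and a = ±\frac{12}{13}. Taking a = \frac{12}{13}: M21 - M12 = -\frac{240}{169}, M13 - M31 = 0, M32 - M23 = 0, giving b12 = \frac{5}{13}, b13 = 0, b23 = 0, i.e. R = \frac{12}{13} + \frac{5}{13} e_{12}.
Its e_{12} coefficient is already positive.
Answer: \frac{12}{13} + \frac{5}{13} e_{12}. Recall the cover is two-to-one: with M of trace \frac{407}{169}, both preimages act alike, and the stated e_{12} sign chooses the sheet.


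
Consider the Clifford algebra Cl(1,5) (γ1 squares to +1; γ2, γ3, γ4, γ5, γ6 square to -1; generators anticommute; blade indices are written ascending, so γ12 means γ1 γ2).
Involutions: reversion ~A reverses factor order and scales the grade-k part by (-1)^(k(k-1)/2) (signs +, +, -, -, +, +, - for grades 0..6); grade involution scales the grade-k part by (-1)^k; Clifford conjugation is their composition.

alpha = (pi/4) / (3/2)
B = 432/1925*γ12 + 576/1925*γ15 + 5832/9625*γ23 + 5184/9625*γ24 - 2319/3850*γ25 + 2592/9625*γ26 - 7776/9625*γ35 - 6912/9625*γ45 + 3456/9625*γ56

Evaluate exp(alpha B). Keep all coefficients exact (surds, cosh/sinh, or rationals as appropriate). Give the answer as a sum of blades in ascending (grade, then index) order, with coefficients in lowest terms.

B^2 term by term: the squares give (432/1925)^2*(γ12)^2 + (576/1925)^2*(γ15)^2 + (5832/9625)^2*(γ23)^2 + (5184/9625)^2*(γ24)^2 + (-2319/3850)^2*(γ25)^2 + (2592/9625)^2*(γ26)^2 + (-7776/9625)^2*(γ35)^2 + (-6912/9625)^2*(γ45)^2 + (3456/9625)^2*(γ56)^2 = 186624/3705625*(+1) + 331776/3705625*(+1) + 34012224/92640625*(-1) + 26873856/92640625*(-1) + 5377761/14822500*(-1) + 6718464/92640625*(-1) + 60466176/92640625*(-1) + 47775744/92640625*(-1) + 11943936/92640625*(-1) = -9/4 (each basis 2-blade squares to minus the product of its generators' squares); cross terms between blades sharing an index anticommute and cancel; the commuting (index-disjoint) pairs give grade-4 terms 2*c*c'*(blade product), which cancel blade by blade — γ1235: -6718464/18528125 + 6718464/18528125 = 0; γ1245: -5971968/18528125 + 5971968/18528125 = 0; γ1256: 2985984/18528125 - 2985984/18528125 = 0; γ2345: -80621568/92640625 + 80621568/92640625 = 0; γ2356: 40310784/92640625 - 40310784/92640625 = 0; γ2456: 35831808/92640625 - 35831808/92640625 = 0 — confirming B is simple. So B^2 = -9/4.
B^2 = -9/4 — since the square is negative, the closed form is circular: l = 3/2, alpha*l = pi/4, so exp(alpha B) = cos(pi/4) + (sin(pi/4)/(3/2))*B = sqrt(2)/2 + (sqrt(2)/3)*B.
Answer: sqrt(2)/2 + 144*sqrt(2)/1925*γ12 + 192*sqrt(2)/1925*γ15 + 1944*sqrt(2)/9625*γ23 + 1728*sqrt(2)/9625*γ24 - 773*sqrt(2)/3850*γ25 + 864*sqrt(2)/9625*γ26 - 2592*sqrt(2)/9625*γ35 - 2304*sqrt(2)/9625*γ45 + 1152*sqrt(2)/9625*γ56


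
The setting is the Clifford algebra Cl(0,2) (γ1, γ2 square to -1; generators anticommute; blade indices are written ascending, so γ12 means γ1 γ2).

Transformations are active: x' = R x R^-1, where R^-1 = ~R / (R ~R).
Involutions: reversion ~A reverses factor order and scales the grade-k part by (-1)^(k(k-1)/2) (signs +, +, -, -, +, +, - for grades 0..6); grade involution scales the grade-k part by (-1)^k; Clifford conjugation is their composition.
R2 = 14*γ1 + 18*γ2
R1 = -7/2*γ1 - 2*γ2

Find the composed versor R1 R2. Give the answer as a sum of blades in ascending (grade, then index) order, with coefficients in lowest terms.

Distribute over the terms of R1 (each basis-blade product reordered to ascending indices, repeated generators contracted through their squares):
(-7/2*γ1) R2 = 49 - 63*γ12
(-2*γ2) R2 = 36 + 28*γ12
Summing the partial products and collecting blades:
Answer: 85 - 35*γ12


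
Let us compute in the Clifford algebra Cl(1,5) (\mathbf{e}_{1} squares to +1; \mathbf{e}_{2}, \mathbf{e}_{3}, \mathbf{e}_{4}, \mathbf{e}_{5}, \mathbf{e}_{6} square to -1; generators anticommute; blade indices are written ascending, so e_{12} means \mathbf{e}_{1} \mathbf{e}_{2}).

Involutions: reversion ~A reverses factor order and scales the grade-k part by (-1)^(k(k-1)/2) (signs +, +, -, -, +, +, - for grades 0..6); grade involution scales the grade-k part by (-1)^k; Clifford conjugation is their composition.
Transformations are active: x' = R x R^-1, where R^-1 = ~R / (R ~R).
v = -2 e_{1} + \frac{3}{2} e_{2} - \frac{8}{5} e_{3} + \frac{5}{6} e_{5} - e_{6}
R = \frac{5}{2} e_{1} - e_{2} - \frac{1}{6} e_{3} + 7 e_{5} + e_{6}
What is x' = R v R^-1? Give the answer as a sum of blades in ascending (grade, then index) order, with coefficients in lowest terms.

~R = \frac{5}{2} e_{1} - e_{2} - \frac{1}{6} e_{3} + 7 e_{5} + e_{6}, and R ~R = -\frac{403}{9}, so R^-1 = ~R / (-\frac{403}{9}).
R v = -\frac{43}{5} + \frac{7}{4} e_{12} - \frac{13}{3} e_{13} + \frac{193}{12} e_{15} - \frac{1}{2} e_{16} + \frac{37}{20} e_{23} - \frac{34}{3} e_{25} - \frac{1}{2} e_{26} + \frac{1991}{180} e_{35} + \frac{53}{30} e_{36} - \frac{47}{6} e_{56}
Answer: \frac{1193}{403} e_{1} - \frac{7593}{4030} e_{2} + \frac{619}{403} e_{3} + \frac{22433}{12090} e_{5} + \frac{2789}{2015} e_{6}


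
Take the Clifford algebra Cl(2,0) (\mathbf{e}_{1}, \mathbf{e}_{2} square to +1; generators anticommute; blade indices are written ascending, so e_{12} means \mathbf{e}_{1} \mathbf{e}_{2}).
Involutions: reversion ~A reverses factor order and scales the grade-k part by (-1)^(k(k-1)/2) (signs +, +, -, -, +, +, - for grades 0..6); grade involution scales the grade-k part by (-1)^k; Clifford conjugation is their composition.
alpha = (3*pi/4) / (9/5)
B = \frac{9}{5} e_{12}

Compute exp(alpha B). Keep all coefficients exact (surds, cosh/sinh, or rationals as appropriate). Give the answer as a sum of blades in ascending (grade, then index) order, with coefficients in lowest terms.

B^2 = (\frac{9}{5})^2*(e_{12})^2 = \frac{81}{25}*(-1) = -\frac{81}{25} (a basis 2-blade squares to minus the product of its generators' squares).
B^2 = -\frac{81}{25} — since the square is negative, the closed form is circular: l = \frac{9}{5}, alpha*l = \frac{3 \pi}{4}, so exp(alpha B) = cos(\frac{3 \pi}{4}) + (sin(\frac{3 \pi}{4})/(\frac{9}{5}))*B = - \frac{\sqrt{2}}{2} + (\frac{5 \sqrt{2}}{18})*B.
Answer: - \frac{\sqrt{2}}{2} + \frac{\sqrt{2}}{2} e_{12}


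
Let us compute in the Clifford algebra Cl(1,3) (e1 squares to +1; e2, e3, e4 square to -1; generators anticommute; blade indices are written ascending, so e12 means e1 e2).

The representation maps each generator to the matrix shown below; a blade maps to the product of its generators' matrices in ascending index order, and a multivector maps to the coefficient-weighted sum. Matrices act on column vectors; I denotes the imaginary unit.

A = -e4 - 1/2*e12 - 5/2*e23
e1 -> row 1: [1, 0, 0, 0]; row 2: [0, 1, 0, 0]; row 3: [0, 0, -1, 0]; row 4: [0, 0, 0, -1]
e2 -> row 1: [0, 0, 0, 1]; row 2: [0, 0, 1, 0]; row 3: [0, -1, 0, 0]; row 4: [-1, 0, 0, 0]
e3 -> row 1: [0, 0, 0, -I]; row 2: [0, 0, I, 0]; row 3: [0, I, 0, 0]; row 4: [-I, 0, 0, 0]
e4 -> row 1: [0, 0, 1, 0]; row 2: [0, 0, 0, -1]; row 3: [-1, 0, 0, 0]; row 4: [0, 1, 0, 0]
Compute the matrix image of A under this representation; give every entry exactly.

Bivector images (products of the table entries): rho(e12) = rho(e1)rho(e2) = row 1: [0, 0, 0, 1]; row 2: [0, 0, 1, 0]; row 3: [0, 1, 0, 0]; row 4: [1, 0, 0, 0]; rho(e23) = rho(e2)rho(e3) = row 1: [-I, 0, 0, 0]; row 2: [0, I, 0, 0]; row 3: [0, 0, -I, 0]; row 4: [0, 0, 0, I].
M = (-1)*rho(e4) + (-1/2)*rho(e12) + (-5/2)*rho(e23), summed entrywise:
Answer: row 1: [5*I/2, 0, -1, -1/2]; row 2: [0, -5*I/2, -1/2, 1]; row 3: [1, -1/2, 5*I/2, 0]; row 4: [-1/2, -1, 0, -5*I/2]


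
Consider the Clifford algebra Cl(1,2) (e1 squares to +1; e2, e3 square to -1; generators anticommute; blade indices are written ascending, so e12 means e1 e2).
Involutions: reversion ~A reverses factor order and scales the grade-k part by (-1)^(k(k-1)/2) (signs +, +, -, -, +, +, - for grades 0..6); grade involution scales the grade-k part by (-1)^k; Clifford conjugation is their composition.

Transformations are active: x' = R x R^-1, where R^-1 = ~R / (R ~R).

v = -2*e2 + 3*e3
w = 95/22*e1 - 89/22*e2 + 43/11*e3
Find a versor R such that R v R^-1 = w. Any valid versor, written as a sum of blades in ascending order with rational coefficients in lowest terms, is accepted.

R = v + w = 95/22*e1 - 133/22*e2 + 76/11*e3 works: the equal norms (-13) guarantee its sandwich swaps v into w.
Answer: 95/22*e1 - 133/22*e2 + 76/11*e3


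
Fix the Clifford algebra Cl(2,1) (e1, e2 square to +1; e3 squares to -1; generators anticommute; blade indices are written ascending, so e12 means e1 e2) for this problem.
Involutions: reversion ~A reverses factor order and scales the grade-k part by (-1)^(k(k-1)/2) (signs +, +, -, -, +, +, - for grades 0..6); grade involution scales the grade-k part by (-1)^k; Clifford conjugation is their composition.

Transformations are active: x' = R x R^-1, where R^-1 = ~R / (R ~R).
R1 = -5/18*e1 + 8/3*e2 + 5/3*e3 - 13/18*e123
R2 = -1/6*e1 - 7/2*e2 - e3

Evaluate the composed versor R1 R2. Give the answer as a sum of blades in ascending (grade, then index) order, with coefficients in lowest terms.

Distribute over the terms of R2 (each basis-blade product reordered to ascending indices, repeated generators contracted through their squares):
R1 (-1/6*e1) = 5/108 + 4/9*e12 + 5/18*e13 + 13/108*e23
R1 (-7/2*e2) = -28/3 + 35/36*e12 - 91/36*e13 + 35/6*e23
R1 (-e3) = 5/3 - 13/18*e12 + 5/18*e13 - 8/3*e23
Summing the partial products and collecting blades:
Answer: -823/108 + 25/36*e12 - 71/36*e13 + 355/108*e23


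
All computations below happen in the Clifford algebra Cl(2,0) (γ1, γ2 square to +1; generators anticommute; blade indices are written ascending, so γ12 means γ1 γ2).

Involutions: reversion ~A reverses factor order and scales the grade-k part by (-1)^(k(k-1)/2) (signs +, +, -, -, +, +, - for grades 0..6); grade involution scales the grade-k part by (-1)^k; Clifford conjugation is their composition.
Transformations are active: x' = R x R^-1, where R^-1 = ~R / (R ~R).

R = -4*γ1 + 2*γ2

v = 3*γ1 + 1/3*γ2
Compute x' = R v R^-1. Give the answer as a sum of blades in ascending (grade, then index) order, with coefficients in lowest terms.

~R = -4*γ1 + 2*γ2, and R ~R = 20, so R^-1 = ~R / (20).
R v = -34/3 - 22/3*γ12
Answer: 23/15*γ1 - 13/5*γ2


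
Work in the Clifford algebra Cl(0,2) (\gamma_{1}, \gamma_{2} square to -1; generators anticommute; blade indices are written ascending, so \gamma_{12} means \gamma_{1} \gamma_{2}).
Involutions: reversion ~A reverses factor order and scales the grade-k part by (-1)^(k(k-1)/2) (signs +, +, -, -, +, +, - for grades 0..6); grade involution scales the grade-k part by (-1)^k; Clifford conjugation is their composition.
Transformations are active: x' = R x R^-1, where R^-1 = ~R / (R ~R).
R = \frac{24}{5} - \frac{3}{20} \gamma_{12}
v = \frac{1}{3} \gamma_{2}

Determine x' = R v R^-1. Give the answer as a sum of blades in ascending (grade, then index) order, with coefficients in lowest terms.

~R = \frac{24}{5} + \frac{3}{20} \gamma_{12}, and R ~R = \frac{369}{16}, so R^-1 = ~R / (\frac{369}{16}).
R v = \frac{1}{20} \gamma_{1} + \frac{8}{5} \gamma_{2}
Answer: \frac{64}{3075} \gamma_{1} + \frac{341}{1025} \gamma_{2}


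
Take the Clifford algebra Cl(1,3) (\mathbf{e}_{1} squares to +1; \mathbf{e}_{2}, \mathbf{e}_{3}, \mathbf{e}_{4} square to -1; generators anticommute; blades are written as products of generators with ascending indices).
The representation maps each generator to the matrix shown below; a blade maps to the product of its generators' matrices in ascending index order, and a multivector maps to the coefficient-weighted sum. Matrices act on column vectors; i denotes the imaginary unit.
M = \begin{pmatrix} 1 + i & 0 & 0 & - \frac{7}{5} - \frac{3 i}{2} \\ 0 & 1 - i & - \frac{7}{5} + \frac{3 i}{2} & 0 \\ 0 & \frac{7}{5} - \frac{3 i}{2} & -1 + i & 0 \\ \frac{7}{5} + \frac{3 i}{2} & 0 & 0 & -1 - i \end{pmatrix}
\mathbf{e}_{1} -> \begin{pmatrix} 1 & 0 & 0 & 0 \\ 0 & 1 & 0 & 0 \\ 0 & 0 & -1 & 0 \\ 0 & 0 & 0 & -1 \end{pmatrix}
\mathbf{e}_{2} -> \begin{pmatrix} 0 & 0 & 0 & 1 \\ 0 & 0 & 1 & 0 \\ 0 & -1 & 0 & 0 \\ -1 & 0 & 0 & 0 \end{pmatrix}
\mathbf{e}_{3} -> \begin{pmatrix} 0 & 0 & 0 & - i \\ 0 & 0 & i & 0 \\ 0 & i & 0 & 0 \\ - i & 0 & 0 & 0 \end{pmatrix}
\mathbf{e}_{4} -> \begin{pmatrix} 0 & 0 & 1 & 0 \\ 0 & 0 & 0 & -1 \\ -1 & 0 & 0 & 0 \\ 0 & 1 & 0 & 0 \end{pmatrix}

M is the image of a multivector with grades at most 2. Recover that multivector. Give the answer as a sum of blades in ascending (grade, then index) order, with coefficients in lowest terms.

Method: the blade images are trace-orthogonal — tr(rho(e_A) rho(e_B)^-1) = 4 if A = B and 0 otherwise — and rho(e_A)^-1 = (e_A)^2 * rho(e_A) with (e_A)^2 = +1 or -1, so the coefficient of e_A in the preimage is (e_A)^2 * tr(M rho(e_A))/4.
Nonzero projections over blades of grade <= 2: e_{1}: (e_{1})^2 = +1, tr(M rho(e_{1})) = 4, coefficient 1; e_{2}: (e_{2})^2 = -1, tr(M rho(e_{2})) = \frac{28}{5}, coefficient -\frac{7}{5}; e_{1} e_{3}: (e_{1} e_{3})^2 = +1, tr(M rho(e_{1} e_{3})) = 6, coefficient \frac{3}{2}; e_{2} e_{3}: (e_{2} e_{3})^2 = -1, tr(M rho(e_{2} e_{3})) = 4, coefficient -1. Every other blade of grade <= 2 projects to 0.
Answer: e_{1} - \frac{7}{5} e_{2} + \frac{3}{2} e_{1} e_{3} - e_{2} e_{3}


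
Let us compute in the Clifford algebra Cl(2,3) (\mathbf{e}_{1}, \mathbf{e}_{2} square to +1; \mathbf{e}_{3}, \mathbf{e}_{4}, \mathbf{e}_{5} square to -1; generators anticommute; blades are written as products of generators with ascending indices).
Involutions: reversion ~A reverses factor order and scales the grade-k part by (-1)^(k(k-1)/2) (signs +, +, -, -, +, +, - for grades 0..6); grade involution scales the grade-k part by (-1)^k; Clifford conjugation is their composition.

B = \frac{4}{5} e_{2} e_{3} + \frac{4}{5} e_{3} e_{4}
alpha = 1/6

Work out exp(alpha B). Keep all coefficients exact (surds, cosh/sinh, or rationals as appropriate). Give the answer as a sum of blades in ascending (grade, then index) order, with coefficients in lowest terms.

B^2 term by term: the squares give (\frac{4}{5})^2*(e_{2} e_{3})^2 + (\frac{4}{5})^2*(e_{3} e_{4})^2 = \frac{16}{25}*(+1) + \frac{16}{25}*(-1) = 0 (each basis 2-blade squares to minus the product of its generators' squares); cross terms between blades sharing an index anticommute and cancel. So B^2 = 0.
B^2 = 0, so the series closes: exp(alpha B) = 1 + alpha B (parabolic case).
Answer: 1 + \frac{2}{15} e_{2} e_{3} + \frac{2}{15} e_{3} e_{4}


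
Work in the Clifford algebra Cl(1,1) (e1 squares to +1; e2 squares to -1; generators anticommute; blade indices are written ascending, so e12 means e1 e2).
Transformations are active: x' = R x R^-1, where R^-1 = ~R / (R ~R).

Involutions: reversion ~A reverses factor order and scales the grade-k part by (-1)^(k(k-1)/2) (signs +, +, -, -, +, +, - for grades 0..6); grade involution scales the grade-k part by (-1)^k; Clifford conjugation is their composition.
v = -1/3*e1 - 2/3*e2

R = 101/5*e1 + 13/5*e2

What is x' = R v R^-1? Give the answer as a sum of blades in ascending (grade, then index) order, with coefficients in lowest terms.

~R = 101/5*e1 + 13/5*e2, and R ~R = 10032/25, so R^-1 = ~R / (10032/25).
R v = -5 - 63/5*e12
Answer: -853/5016*e1 + 3019/5016*e2


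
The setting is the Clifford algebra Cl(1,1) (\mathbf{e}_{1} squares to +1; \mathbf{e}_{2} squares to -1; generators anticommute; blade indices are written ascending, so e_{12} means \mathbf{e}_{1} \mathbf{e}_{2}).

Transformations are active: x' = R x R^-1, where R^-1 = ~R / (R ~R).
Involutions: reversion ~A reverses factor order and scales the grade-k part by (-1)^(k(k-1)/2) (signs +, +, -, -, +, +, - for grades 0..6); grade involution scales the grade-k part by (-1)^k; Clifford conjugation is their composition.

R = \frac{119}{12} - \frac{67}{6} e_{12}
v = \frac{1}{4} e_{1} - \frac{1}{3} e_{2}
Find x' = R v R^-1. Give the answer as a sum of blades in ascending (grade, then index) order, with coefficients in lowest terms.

~R = \frac{119}{12} + \frac{67}{6} e_{12}, and R ~R = -\frac{1265}{48}, so R^-1 = ~R / (-\frac{1265}{48}).
R v = -\frac{179}{144} e_{1} - \frac{37}{72} e_{2}
Answer: \frac{31217}{45540} e_{1} + \frac{8198}{11385} e_{2}


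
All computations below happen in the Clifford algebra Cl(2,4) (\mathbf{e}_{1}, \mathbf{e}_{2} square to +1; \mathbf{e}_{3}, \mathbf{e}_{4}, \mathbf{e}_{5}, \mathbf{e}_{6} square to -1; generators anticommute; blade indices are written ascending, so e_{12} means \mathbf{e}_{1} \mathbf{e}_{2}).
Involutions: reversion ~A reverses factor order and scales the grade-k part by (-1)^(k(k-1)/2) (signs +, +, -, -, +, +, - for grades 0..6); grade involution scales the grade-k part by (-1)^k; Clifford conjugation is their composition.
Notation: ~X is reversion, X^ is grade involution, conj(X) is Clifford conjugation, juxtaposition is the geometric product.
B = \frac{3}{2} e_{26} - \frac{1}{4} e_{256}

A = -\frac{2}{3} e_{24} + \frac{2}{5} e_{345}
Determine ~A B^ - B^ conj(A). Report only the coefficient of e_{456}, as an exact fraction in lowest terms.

first term: -e_{46} - \frac{1}{6} e_{456} - \frac{1}{10} e_{2346} + \frac{3}{5} e_{23456}
second term: e_{46} + \frac{1}{6} e_{456} + \frac{1}{10} e_{2346} - \frac{3}{5} e_{23456}
Answer: -\frac{1}{3}


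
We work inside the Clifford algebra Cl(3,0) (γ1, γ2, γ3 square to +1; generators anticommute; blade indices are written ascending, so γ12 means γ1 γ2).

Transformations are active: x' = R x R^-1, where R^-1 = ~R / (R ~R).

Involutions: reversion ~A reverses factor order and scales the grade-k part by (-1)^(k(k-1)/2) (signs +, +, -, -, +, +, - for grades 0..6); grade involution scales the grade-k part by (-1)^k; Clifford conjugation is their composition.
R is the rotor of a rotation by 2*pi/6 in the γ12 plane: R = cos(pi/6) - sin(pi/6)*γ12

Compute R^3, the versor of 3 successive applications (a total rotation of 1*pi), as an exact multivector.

Because a rotor carries half the rotation angle, composing 3 copies of this γ12-plane rotor multiplies the phase: 3*(pi/6) = pi/2, hence R^3 = cos(pi/2) - sin(pi/2)*γ12.
cos(pi/2) = 0 and sin(pi/2) = 1, so R^3 = -γ12. The net rotation is 1*pi; the rotor keeps the half-angle phase exactly.
Answer: -γ12


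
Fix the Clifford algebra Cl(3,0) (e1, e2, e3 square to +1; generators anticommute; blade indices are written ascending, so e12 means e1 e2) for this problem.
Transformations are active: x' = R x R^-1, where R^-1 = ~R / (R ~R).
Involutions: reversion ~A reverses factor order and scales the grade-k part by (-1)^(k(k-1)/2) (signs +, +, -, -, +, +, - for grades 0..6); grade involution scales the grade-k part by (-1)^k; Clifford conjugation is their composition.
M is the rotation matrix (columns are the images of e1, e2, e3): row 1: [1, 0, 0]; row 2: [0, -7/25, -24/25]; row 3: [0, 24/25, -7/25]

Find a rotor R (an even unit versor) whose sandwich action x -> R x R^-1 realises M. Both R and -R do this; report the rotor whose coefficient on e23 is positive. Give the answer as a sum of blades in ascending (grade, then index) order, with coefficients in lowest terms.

Method: write R = a + b12*e12 + b13*e13 + b23*e23 with a^2 + b12^2 + b13^2 + b23^2 = 1 (so R^-1 = ~R). Expanding the columns R e_j ~R gives tr M = 4a^2 - 1 and, from the antisymmetric part, M21 - M12 = -4a*b12, M13 - M31 = 4a*b13, M32 - M23 = -4a*b23.
Here tr M = 11/25, so a^2 = (1 + tr M)/4 = 9/25 and a = ±3/5. Taking a = 3/5: M21 - M12 = 0, M13 - M31 = 0, M32 - M23 = 48/25, giving b12 = 0, b13 = 0, b23 = -4/5, i.e. R = 3/5 - 4/5*e23.
Its e23 coefficient is negative, so report the other preimage -R.
Answer: -3/5 + 4/5*e23. Uniqueness: Spin(3) -> SO(3) maps R and -R to the same rotation of trace 11/25; fixing the sign of the e23 coefficient removes the ambiguity.


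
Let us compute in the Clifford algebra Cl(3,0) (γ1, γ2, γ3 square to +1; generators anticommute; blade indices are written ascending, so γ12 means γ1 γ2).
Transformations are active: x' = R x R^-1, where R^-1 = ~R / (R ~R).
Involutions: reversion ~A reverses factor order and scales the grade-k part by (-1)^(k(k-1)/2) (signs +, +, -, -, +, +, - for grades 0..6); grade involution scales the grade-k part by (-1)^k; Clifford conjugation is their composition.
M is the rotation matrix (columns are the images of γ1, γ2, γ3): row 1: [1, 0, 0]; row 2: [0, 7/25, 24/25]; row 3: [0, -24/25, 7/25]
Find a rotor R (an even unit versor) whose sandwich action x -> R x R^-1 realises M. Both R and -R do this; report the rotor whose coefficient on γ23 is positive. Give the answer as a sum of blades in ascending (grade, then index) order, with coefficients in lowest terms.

Method: write R = a + b12*γ12 + b13*γ13 + b23*γ23 with a^2 + b12^2 + b13^2 + b23^2 = 1 (so R^-1 = ~R). Expanding the columns R e_j ~R gives tr M = 4a^2 - 1 and, from the antisymmetric part, M21 - M12 = -4a*b12, M13 - M31 = 4a*b13, M32 - M23 = -4a*b23.
Here tr M = 39/25, so a^2 = (1 + tr M)/4 = 16/25 and a = ±4/5. Taking a = 4/5: M21 - M12 = 0, M13 - M31 = 0, M32 - M23 = -48/25, giving b12 = 0, b13 = 0, b23 = 3/5, i.e. R = 4/5 + 3/5*γ23.
Its γ23 coefficient is already positive.
Answer: 4/5 + 3/5*γ23. Key observation: the double cover Spin(3) -> SO(3) sends R and -R to the same matrix (trace 39/25 here), so the stated sign of the γ23 coefficient is what selects one sheet.


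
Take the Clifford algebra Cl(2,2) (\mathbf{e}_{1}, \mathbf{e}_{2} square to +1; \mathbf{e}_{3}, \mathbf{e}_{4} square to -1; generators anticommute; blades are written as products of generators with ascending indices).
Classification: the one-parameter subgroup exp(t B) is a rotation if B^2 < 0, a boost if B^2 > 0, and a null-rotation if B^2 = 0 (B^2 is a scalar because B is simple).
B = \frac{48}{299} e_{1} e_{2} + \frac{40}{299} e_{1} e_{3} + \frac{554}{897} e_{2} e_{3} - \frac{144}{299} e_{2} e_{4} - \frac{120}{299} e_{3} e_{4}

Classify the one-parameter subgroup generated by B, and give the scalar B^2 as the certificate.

B^2 term by term: the squares give (\frac{48}{299})^2*(e_{1} e_{2})^2 + (\frac{40}{299})^2*(e_{1} e_{3})^2 + (\frac{554}{897})^2*(e_{2} e_{3})^2 + (-\frac{144}{299})^2*(e_{2} e_{4})^2 + (-\frac{120}{299})^2*(e_{3} e_{4})^2 = \frac{2304}{89401}*(-1) + \frac{1600}{89401}*(+1) + \frac{306916}{804609}*(+1) + \frac{20736}{89401}*(+1) + \frac{14400}{89401}*(-1) = \frac{4}{9} (each basis 2-blade squares to minus the product of its generators' squares); cross terms between blades sharing an index anticommute and cancel; the commuting (index-disjoint) pairs give grade-4 terms 2*c*c'*(blade product), which cancel blade by blade — e_{1} e_{2} e_{3} e_{4}: -\frac{11520}{89401} + \frac{11520}{89401} = 0 — confirming B is simple. So B^2 = \frac{4}{9}.
Answer: boost, certificate B^2 = \frac{4}{9}. The invariant at work: B^2 = \frac{4}{9} is unchanged by conjugation, hence its sign classifies the subgroup whatever basis B is written in.


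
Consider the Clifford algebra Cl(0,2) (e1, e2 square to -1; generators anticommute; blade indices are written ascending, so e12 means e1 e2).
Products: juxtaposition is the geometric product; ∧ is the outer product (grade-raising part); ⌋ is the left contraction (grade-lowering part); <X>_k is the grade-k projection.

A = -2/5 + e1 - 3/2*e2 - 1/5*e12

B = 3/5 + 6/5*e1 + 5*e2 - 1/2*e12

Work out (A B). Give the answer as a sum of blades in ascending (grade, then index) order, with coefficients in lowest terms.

step 1: 149/25 + 187/100*e1 - 66/25*e2 + 172/25*e12
Answer: 149/25 + 187/100*e1 - 66/25*e2 + 172/25*e12


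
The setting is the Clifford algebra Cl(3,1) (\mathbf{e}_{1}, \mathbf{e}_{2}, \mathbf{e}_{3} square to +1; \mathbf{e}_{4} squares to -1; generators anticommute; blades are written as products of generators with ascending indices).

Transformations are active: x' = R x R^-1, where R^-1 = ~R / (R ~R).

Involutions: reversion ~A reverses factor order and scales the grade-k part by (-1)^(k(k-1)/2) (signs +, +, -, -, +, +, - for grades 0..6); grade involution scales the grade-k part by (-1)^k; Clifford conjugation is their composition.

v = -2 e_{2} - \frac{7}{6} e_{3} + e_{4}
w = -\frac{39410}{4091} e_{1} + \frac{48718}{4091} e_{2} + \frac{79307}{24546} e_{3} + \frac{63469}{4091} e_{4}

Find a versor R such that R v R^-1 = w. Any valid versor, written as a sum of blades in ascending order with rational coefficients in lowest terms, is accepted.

The midline construction: v and w both square to \frac{157}{36}, so reflecting in their sum -\frac{39410}{4091} e_{1} + \frac{40536}{4091} e_{2} + \frac{8445}{4091} e_{3} + \frac{67560}{4091} e_{4} exchanges them.
Answer: -\frac{39410}{4091} e_{1} + \frac{40536}{4091} e_{2} + \frac{8445}{4091} e_{3} + \frac{67560}{4091} e_{4}


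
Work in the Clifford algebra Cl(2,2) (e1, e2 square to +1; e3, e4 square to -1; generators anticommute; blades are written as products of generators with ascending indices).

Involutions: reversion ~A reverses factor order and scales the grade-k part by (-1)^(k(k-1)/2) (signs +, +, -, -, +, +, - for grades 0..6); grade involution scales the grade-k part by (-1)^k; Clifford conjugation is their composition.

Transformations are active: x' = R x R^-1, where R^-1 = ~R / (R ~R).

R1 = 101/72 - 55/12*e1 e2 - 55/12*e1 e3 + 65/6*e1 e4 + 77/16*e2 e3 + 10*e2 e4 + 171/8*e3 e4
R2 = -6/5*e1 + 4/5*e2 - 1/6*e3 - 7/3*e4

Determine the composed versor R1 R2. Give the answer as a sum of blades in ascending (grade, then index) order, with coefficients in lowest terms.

Distribute over the terms of R2 (each basis-blade product reordered to ascending indices, repeated generators contracted through their squares):
R1 (-6/5*e1) = -101/60*e1 - 11/2*e2 - 11/2*e3 + 13*e4 - 231/40*e1 e2 e3 - 12*e1 e2 e4 - 513/20*e1 e3 e4
R1 (4/5*e2) = -11/3*e1 + 101/90*e2 - 77/20*e3 - 8*e4 + 11/3*e1 e2 e3 - 26/3*e1 e2 e4 + 171/10*e2 e3 e4
R1 (-1/6*e3) = -55/72*e1 + 77/96*e2 - 101/432*e3 - 57/16*e4 + 55/72*e1 e2 e3 + 65/36*e1 e3 e4 + 5/3*e2 e3 e4
R1 (-7/3*e4) = 455/18*e1 + 70/3*e2 + 399/8*e3 - 707/216*e4 + 385/36*e1 e2 e4 + 385/36*e1 e3 e4 - 539/48*e2 e3 e4
Summing the partial products and collecting blades:
Answer: 6899/360*e1 + 28451/1440*e2 + 87029/2160*e3 - 793/432*e4 - 121/90*e1 e2 e3 - 359/36*e1 e2 e4 - 263/20*e1 e3 e4 + 603/80*e2 e3 e4


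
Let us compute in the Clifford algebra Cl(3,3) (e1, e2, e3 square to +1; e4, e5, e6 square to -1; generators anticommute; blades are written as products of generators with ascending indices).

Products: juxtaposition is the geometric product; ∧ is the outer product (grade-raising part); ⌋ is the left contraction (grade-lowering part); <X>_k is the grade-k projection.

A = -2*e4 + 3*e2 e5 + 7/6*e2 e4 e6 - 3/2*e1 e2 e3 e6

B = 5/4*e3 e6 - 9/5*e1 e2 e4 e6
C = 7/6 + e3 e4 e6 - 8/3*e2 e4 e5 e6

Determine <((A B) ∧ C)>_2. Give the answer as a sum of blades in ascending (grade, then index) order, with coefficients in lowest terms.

step 1: -21/10*e1 - 15/8*e1 e2 - 27/10*e3 e4 - 18/5*e1 e2 e6 - 35/24*e2 e3 e4 + 5/2*e3 e4 e6 - 27/5*e1 e4 e5 e6 - 15/4*e2 e3 e5 e6
step 2: -49/20*e1 - 35/16*e1 e2 - 63/20*e3 e4 - 21/5*e1 e2 e6 - 245/144*e2 e3 e4 + 35/12*e3 e4 e6 - 21/10*e1 e3 e4 e6 - 63/10*e1 e4 e5 e6 - 35/8*e2 e3 e5 e6 - 15/8*e1 e2 e3 e4 e6 + 28/5*e1 e2 e4 e5 e6
step 3: -35/16*e1 e2 - 63/20*e3 e4
Answer: -35/16*e1 e2 - 63/20*e3 e4


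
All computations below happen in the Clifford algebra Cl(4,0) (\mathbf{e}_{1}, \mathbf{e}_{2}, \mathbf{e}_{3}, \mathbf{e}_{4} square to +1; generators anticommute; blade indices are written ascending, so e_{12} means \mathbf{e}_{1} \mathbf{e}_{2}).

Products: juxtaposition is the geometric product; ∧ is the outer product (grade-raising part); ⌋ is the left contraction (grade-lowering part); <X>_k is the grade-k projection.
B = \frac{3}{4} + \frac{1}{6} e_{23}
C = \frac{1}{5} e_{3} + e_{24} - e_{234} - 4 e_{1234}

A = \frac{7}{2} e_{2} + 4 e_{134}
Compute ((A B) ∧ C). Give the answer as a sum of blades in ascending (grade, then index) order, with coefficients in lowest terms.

step 1: \frac{21}{8} e_{2} + \frac{7}{12} e_{3} - \frac{2}{3} e_{124} + 3 e_{134}
step 2: \frac{21}{40} e_{23} - \frac{7}{12} e_{234} + \frac{2}{15} e_{1234}
Answer: \frac{21}{40} e_{23} - \frac{7}{12} e_{234} + \frac{2}{15} e_{1234}


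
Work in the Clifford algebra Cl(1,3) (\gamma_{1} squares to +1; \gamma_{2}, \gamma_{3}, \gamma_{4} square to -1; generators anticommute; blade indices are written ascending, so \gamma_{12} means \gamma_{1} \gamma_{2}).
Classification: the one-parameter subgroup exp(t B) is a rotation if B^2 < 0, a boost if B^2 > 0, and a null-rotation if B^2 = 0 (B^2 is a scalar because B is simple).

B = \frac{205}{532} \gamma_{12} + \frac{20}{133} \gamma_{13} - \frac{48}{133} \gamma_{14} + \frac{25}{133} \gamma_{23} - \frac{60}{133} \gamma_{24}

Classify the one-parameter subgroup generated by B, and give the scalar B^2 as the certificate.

B^2 term by term: the squares give (\frac{205}{532})^2*(\gamma_{12})^2 + (\frac{20}{133})^2*(\gamma_{13})^2 + (-\frac{48}{133})^2*(\gamma_{14})^2 + (\frac{25}{133})^2*(\gamma_{23})^2 + (-\frac{60}{133})^2*(\gamma_{24})^2 = \frac{42025}{283024}*(+1) + \frac{400}{17689}*(+1) + \frac{2304}{17689}*(+1) + \frac{625}{17689}*(-1) + \frac{3600}{17689}*(-1) = \frac{1}{16} (each basis 2-blade squares to minus the product of its generators' squares); cross terms between blades sharing an index anticommute and cancel; the commuting (index-disjoint) pairs give grade-4 terms 2*c*c'*(blade product), which cancel blade by blade — \gamma_{1234}: \frac{2400}{17689} - \frac{2400}{17689} = 0 — confirming B is simple. So B^2 = \frac{1}{16}.
Answer: boost, certificate B^2 = \frac{1}{16}. B^2 = \frac{1}{16} is basis-independent, so its sign is the whole story.


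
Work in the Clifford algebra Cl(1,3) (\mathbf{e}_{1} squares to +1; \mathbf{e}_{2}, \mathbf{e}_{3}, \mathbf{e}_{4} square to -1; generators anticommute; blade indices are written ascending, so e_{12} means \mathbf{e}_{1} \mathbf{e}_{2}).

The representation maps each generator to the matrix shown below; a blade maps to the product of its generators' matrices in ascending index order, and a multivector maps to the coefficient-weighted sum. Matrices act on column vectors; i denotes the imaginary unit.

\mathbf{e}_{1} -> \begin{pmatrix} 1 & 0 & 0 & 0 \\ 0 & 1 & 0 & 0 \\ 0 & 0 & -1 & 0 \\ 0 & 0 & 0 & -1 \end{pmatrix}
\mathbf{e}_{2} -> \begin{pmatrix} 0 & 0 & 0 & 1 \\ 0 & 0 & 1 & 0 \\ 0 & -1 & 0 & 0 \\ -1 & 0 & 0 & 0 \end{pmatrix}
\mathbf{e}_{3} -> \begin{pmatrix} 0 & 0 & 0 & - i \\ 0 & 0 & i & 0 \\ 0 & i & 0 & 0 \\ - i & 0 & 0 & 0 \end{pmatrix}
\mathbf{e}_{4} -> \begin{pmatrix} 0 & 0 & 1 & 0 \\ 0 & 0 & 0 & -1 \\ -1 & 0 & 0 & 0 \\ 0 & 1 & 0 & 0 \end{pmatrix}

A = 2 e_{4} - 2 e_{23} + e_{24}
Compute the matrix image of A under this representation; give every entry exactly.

Bivector images (products of the table entries): rho(e_{23}) = rho(\mathbf{e}_{2})rho(\mathbf{e}_{3}) = \begin{pmatrix} - i & 0 & 0 & 0 \\ 0 & i & 0 & 0 \\ 0 & 0 & - i & 0 \\ 0 & 0 & 0 & i \end{pmatrix}; rho(e_{24}) = rho(\mathbf{e}_{2})rho(\mathbf{e}_{4}) = \begin{pmatrix} 0 & 1 & 0 & 0 \\ -1 & 0 & 0 & 0 \\ 0 & 0 & 0 & 1 \\ 0 & 0 & -1 & 0 \end{pmatrix}.
M = (2)*rho(e_{4}) + (-2)*rho(e_{23}) + (1)*rho(e_{24}), summed entrywise:
Answer: \begin{pmatrix} 2 i & 1 & 2 & 0 \\ -1 & - 2 i & 0 & -2 \\ -2 & 0 & 2 i & 1 \\ 0 & 2 & -1 & - 2 i \end{pmatrix}


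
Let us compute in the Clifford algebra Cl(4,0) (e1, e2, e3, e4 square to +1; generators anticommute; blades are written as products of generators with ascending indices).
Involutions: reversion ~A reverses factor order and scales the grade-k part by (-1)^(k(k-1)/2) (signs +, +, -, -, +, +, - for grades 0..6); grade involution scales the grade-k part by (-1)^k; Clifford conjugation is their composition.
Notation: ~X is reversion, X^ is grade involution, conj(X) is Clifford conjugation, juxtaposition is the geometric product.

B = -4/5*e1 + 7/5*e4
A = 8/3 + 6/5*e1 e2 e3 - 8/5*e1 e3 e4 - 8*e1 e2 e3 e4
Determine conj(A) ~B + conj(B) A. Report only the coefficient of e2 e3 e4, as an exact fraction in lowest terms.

first term: -32/15*e1 + 56/15*e4 - 56/25*e1 e3 - 24/25*e2 e3 + 32/25*e3 e4 - 56/5*e1 e2 e3 - 32/5*e2 e3 e4 + 42/25*e1 e2 e3 e4
second term: 32/15*e1 - 56/15*e4 + 56/25*e1 e3 + 24/25*e2 e3 - 32/25*e3 e4 - 56/5*e1 e2 e3 - 32/5*e2 e3 e4 + 42/25*e1 e2 e3 e4
Answer: -64/5


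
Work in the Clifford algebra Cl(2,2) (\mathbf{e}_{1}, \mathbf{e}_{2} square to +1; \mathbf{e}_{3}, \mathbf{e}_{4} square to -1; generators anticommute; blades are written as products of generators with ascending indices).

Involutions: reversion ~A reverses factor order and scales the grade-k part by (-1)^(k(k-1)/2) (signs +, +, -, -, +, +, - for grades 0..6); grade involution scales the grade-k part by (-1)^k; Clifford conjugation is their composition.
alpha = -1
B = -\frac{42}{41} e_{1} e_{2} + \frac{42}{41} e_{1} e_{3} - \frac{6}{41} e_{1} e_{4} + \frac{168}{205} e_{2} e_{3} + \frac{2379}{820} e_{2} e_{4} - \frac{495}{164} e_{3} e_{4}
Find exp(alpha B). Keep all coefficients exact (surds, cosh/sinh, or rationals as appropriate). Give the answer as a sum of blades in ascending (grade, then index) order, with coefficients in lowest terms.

B^2 term by term: the squares give (-\frac{42}{41})^2*(e_{1} e_{2})^2 + (\frac{42}{41})^2*(e_{1} e_{3})^2 + (-\frac{6}{41})^2*(e_{1} e_{4})^2 + (\frac{168}{205})^2*(e_{2} e_{3})^2 + (\frac{2379}{820})^2*(e_{2} e_{4})^2 + (-\frac{495}{164})^2*(e_{3} e_{4})^2 = \frac{1764}{1681}*(-1) + \frac{1764}{1681}*(+1) + \frac{36}{1681}*(+1) + \frac{28224}{42025}*(+1) + \frac{5659641}{672400}*(+1) + \frac{245025}{26896}*(-1) = 0 (each basis 2-blade squares to minus the product of its generators' squares); cross terms between blades sharing an index anticommute and cancel; the commuting (index-disjoint) pairs give grade-4 terms 2*c*c'*(blade product), which cancel blade by blade — e_{1} e_{2} e_{3} e_{4}: \frac{10395}{1681} - \frac{49959}{8405} - \frac{2016}{8405} = 0 — confirming B is simple. So B^2 = 0.
B^2 = 0, so the series truncates immediately: exp(alpha B) = 1 + alpha B (parabolic case).
Answer: 1 + \frac{42}{41} e_{1} e_{2} - \frac{42}{41} e_{1} e_{3} + \frac{6}{41} e_{1} e_{4} - \frac{168}{205} e_{2} e_{3} - \frac{2379}{820} e_{2} e_{4} + \frac{495}{164} e_{3} e_{4}
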